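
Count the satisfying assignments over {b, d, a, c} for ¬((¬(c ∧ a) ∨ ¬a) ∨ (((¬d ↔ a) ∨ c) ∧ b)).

2

Initial set: {¬((¬(c ∧ a) ∨ ¬a) ∨ (((¬d ↔ a) ∨ c) ∧ b))}.
¬((¬(c ∧ a) ∨ ¬a) ∨ (((¬d ↔ a) ∨ c) ∧ b)): α-rule — add ¬(¬(c ∧ a) ∨ ¬a), ¬(((¬d ↔ a) ∨ c) ∧ b).
¬(¬(c ∧ a) ∨ ¬a): α-rule — add ¬¬(c ∧ a), ¬¬a.
¬¬(c ∧ a): α-rule — add c, a.
¬(((¬d ↔ a) ∨ c) ∧ b): β-rule — branch into ¬((¬d ↔ a) ∨ c)  //  ¬b.
  branch 1 (add ¬((¬d ↔ a) ∨ c)):
    ¬((¬d ↔ a) ∨ c): α-rule — add ¬(¬d ↔ a), ¬c.
    × closes — contains both c and ¬c.
  branch 2 (add ¬b):
    ○ open, literals {a=1, b=0, c=1}.
1 branch closed, 1 open.
Each open branch fixes some atoms; the unmentioned ones are free. Counting distinct full assignments: branch {a=1, b=0, c=1} (d) contributes 2 new. Total: 2.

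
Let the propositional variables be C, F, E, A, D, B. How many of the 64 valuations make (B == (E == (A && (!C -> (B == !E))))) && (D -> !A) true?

20

Initial set: {((B == (E == (A && (!C -> (B == !E))))) && (D -> !A))}.
((B == (E == (A && (!C -> (B == !E))))) && (D -> !A)): α-rule — add (B == (E == (A && (!C -> (B == !E))))), (D -> !A).
(B == (E == (A && (!C -> (B == !E))))): β-rule — branch into B, (E == (A && (!C -> (B == !E))))  //  !B, !(E == (A && (!C -> (B == !E)))).
  branch 1 (add B, (E == (A && (!C -> (B == !E))))):
    (D -> !A): β-rule — branch into !D  //  !A.
      branch 1.1 (add !D):
        (E == (A && (!C -> (B == !E)))): β-rule — branch into E, (A && (!C -> (B == !E)))  //  !E, !(A && (!C -> (B == !E))).
          branch 1.1.1 (add E, (A && (!C -> (B == !E)))):
            (A && (!C -> (B == !E))): α-rule — add A, (!C -> (B == !E)).
            (!C -> (B == !E)): β-rule — branch into !!C  //  (B == !E).
              branch 1.1.1.1 (add !!C):
                ○ open, literals {A=T, B=T, C=T, D=F, E=T}.
              branch 1.1.1.2 (add (B == !E)):
                (B == !E): β-rule — branch into B, !E  //  !B, !!E.
                  branch 1.1.1.2.1 (add B, !E):
                    × closes — contains both E and !E.
                  branch 1.1.1.2.2 (add !B, !!E):
                    × closes — contains both B and !B.
          branch 1.1.2 (add !E, !(A && (!C -> (B == !E)))):
            !(A && (!C -> (B == !E))): β-rule — branch into !A  //  !(!C -> (B == !E)).
              branch 1.1.2.1 (add !A):
                ○ open, literals {A=F, B=T, D=F, E=F}.
              branch 1.1.2.2 (add !(!C -> (B == !E))):
                !(!C -> (B == !E)): α-rule — add !C, !(B == !E).
                !(B == !E): β-rule — branch into B, !!E  //  !B, !E.
                  branch 1.1.2.2.1 (add B, !!E):
                    × closes — contains both E and !E.
                  branch 1.1.2.2.2 (add !B, !E):
                    × closes — contains both B and !B.
      branch 1.2 (add !A):
        (E == (A && (!C -> (B == !E)))): β-rule — branch into E, (A && (!C -> (B == !E)))  //  !E, !(A && (!C -> (B == !E))).
          branch 1.2.1 (add E, (A && (!C -> (B == !E)))):
            (A && (!C -> (B == !E))): α-rule — add A, (!C -> (B == !E)).
            × closes — contains both A and !A.
          branch 1.2.2 (add !E, !(A && (!C -> (B == !E)))):
            !(A && (!C -> (B == !E))): β-rule — branch into !A  //  !(!C -> (B == !E)).
              branch 1.2.2.1 (add !A):
                ○ open, literals {A=F, B=T, E=F}.
              branch 1.2.2.2 (add !(!C -> (B == !E))):
                !(!C -> (B == !E)): α-rule — add !C, !(B == !E).
                !(B == !E): β-rule — branch into B, !!E  //  !B, !E.
                  branch 1.2.2.2.1 (add B, !!E):
                    × closes — contains both E and !E.
                  branch 1.2.2.2.2 (add !B, !E):
                    × closes — contains both B and !B.
  branch 2 (add !B, !(E == (A && (!C -> (B == !E))))):
    (D -> !A): β-rule — branch into !D  //  !A.
      branch 2.1 (add !D):
        !(E == (A && (!C -> (B == !E)))): β-rule — branch into E, !(A && (!C -> (B == !E)))  //  !E, (A && (!C -> (B == !E))).
          branch 2.1.1 (add E, !(A && (!C -> (B == !E)))):
            !(A && (!C -> (B == !E))): β-rule — branch into !A  //  !(!C -> (B == !E)).
              branch 2.1.1.1 (add !A):
                ○ open, literals {A=F, B=F, D=F, E=T}.
              branch 2.1.1.2 (add !(!C -> (B == !E))):
                !(!C -> (B == !E)): α-rule — add !C, !(B == !E).
                !(B == !E): β-rule — branch into B, !!E  //  !B, !E.
                  branch 2.1.1.2.1 (add B, !!E):
                    × closes — contains both B and !B.
                  branch 2.1.1.2.2 (add !B, !E):
                    × closes — contains both E and !E.
          branch 2.1.2 (add !E, (A && (!C -> (B == !E)))):
            (A && (!C -> (B == !E))): α-rule — add A, (!C -> (B == !E)).
            (!C -> (B == !E)): β-rule — branch into !!C  //  (B == !E).
              branch 2.1.2.1 (add !!C):
                ○ open, literals {A=T, B=F, C=T, D=F, E=F}.
              branch 2.1.2.2 (add (B == !E)):
                (B == !E): β-rule — branch into B, !E  //  !B, !!E.
                  branch 2.1.2.2.1 (add B, !E):
                    × closes — contains both B and !B.
                  branch 2.1.2.2.2 (add !B, !!E):
                    × closes — contains both E and !E.
      branch 2.2 (add !A):
        !(E == (A && (!C -> (B == !E)))): β-rule — branch into E, !(A && (!C -> (B == !E)))  //  !E, (A && (!C -> (B == !E))).
          branch 2.2.1 (add E, !(A && (!C -> (B == !E)))):
            !(A && (!C -> (B == !E))): β-rule — branch into !A  //  !(!C -> (B == !E)).
              branch 2.2.1.1 (add !A):
                ○ open, literals {A=F, B=F, E=T}.
              branch 2.2.1.2 (add !(!C -> (B == !E))):
                !(!C -> (B == !E)): α-rule — add !C, !(B == !E).
                !(B == !E): β-rule — branch into B, !!E  //  !B, !E.
                  branch 2.2.1.2.1 (add B, !!E):
                    × closes — contains both B and !B.
                  branch 2.2.1.2.2 (add !B, !E):
                    × closes — contains both E and !E.
          branch 2.2.2 (add !E, (A && (!C -> (B == !E)))):
            (A && (!C -> (B == !E))): α-rule — add A, (!C -> (B == !E)).
            × closes — contains both A and !A.
14 branches closed, 6 open.
Each open branch fixes some atoms; the unmentioned ones are free. Counting distinct full assignments: branch {A=T, B=T, C=T, D=F, E=T} (F) contributes 2 new; branch {A=F, B=T, D=F, E=F} (C, F) contributes 4 new; branch {A=F, B=T, E=F} (C, F, D) contributes 4 new; branch {A=F, B=F, D=F, E=T} (C, F) contributes 4 new; branch {A=T, B=F, C=T, D=F, E=F} (F) contributes 2 new; branch {A=F, B=F, E=T} (C, F, D) contributes 4 new. Total: 20.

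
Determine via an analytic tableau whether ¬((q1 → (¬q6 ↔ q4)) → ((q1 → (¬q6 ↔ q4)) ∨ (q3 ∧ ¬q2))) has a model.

Initial set: {¬((q1 → (¬q6 ↔ q4)) → ((q1 → (¬q6 ↔ q4)) ∨ (q3 ∧ ¬q2)))}.
¬((q1 → (¬q6 ↔ q4)) → ((q1 → (¬q6 ↔ q4)) ∨ (q3 ∧ ¬q2))): α-rule — add (q1 → (¬q6 ↔ q4)), ¬((q1 → (¬q6 ↔ q4)) ∨ (q3 ∧ ¬q2)).
¬((q1 → (¬q6 ↔ q4)) ∨ (q3 ∧ ¬q2)): α-rule — add ¬(q1 → (¬q6 ↔ q4)), ¬(q3 ∧ ¬q2).
¬(q1 → (¬q6 ↔ q4)): α-rule — add q1, ¬(¬q6 ↔ q4).
(q1 → (¬q6 ↔ q4)): β-rule — branch into ¬q1  //  (¬q6 ↔ q4).
  branch 1 (add ¬q1):
    × closes — contains both q1 and ¬q1.
  branch 2 (add (¬q6 ↔ q4)):
    ¬(q3 ∧ ¬q2): β-rule — branch into ¬q3  //  ¬¬q2.
      branch 2.1 (add ¬q3):
        ¬(¬q6 ↔ q4): β-rule — branch into ¬q6, ¬q4  //  ¬¬q6, q4.
          branch 2.1.1 (add ¬q6, ¬q4):
            (¬q6 ↔ q4): β-rule — branch into ¬q6, q4  //  ¬¬q6, ¬q4.
              branch 2.1.1.1 (add ¬q6, q4):
                × closes — contains both q4 and ¬q4.
              branch 2.1.1.2 (add ¬¬q6, ¬q4):
                × closes — contains both q6 and ¬q6.
          branch 2.1.2 (add ¬¬q6, q4):
            (¬q6 ↔ q4): β-rule — branch into ¬q6, q4  //  ¬¬q6, ¬q4.
              branch 2.1.2.1 (add ¬q6, q4):
                × closes — contains both q6 and ¬q6.
              branch 2.1.2.2 (add ¬¬q6, ¬q4):
                × closes — contains both q4 and ¬q4.
      branch 2.2 (add ¬¬q2):
        ¬(¬q6 ↔ q4): β-rule — branch into ¬q6, ¬q4  //  ¬¬q6, q4.
          branch 2.2.1 (add ¬q6, ¬q4):
            (¬q6 ↔ q4): β-rule — branch into ¬q6, q4  //  ¬¬q6, ¬q4.
              branch 2.2.1.1 (add ¬q6, q4):
                × closes — contains both q4 and ¬q4.
              branch 2.2.1.2 (add ¬¬q6, ¬q4):
                × closes — contains both q6 and ¬q6.
          branch 2.2.2 (add ¬¬q6, q4):
            (¬q6 ↔ q4): β-rule — branch into ¬q6, q4  //  ¬¬q6, ¬q4.
              branch 2.2.2.1 (add ¬q6, q4):
                × closes — contains both q6 and ¬q6.
              branch 2.2.2.2 (add ¬¬q6, ¬q4):
                × closes — contains both q4 and ¬q4.
All 9 branches close.
Every branch closed; the formula is unsatisfiable.

Unsatisfiable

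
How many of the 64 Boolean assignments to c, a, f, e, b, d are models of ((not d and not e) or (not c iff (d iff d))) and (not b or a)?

30

Initial set: {(((not d and not e) or (not c iff (d iff d))) and (not b or a))}.
(((not d and not e) or (not c iff (d iff d))) and (not b or a)): α-rule — add ((not d and not e) or (not c iff (d iff d))), (not b or a).
((not d and not e) or (not c iff (d iff d))): β-rule — branch into (not d and not e)  //  (not c iff (d iff d)).
  branch 1 (add (not d and not e)):
    (not d and not e): α-rule — add not d, not e.
    (not b or a): β-rule — branch into not b  //  a.
      branch 1.1 (add not b):
        ○ open, literals {b=0, d=0, e=0}.
      branch 1.2 (add a):
        ○ open, literals {a=1, d=0, e=0}.
  branch 2 (add (not c iff (d iff d))):
    (not b or a): β-rule — branch into not b  //  a.
      branch 2.1 (add not b):
        (not c iff (d iff d)): β-rule — branch into not c, (d iff d)  //  not not c, not (d iff d).
          branch 2.1.1 (add not c, (d iff d)):
            (d iff d): β-rule — branch into d, d  //  not d, not d.
              branch 2.1.1.1 (add d, d):
                ○ open, literals {b=0, c=0, d=1}.
              branch 2.1.1.2 (add not d, not d):
                ○ open, literals {b=0, c=0, d=0}.
          branch 2.1.2 (add not not c, not (d iff d)):
            not (d iff d): β-rule — branch into d, not d  //  not d, d.
              branch 2.1.2.1 (add d, not d):
                × closes — contains both d and not d.
              branch 2.1.2.2 (add not d, d):
                × closes — contains both d and not d.
      branch 2.2 (add a):
        (not c iff (d iff d)): β-rule — branch into not c, (d iff d)  //  not not c, not (d iff d).
          branch 2.2.1 (add not c, (d iff d)):
            (d iff d): β-rule — branch into d, d  //  not d, not d.
              branch 2.2.1.1 (add d, d):
                ○ open, literals {a=1, c=0, d=1}.
              branch 2.2.1.2 (add not d, not d):
                ○ open, literals {a=1, c=0, d=0}.
          branch 2.2.2 (add not not c, not (d iff d)):
            not (d iff d): β-rule — branch into d, not d  //  not d, d.
              branch 2.2.2.1 (add d, not d):
                × closes — contains both d and not d.
              branch 2.2.2.2 (add not d, d):
                × closes — contains both d and not d.
4 branches closed, 6 open.
Each open branch fixes some atoms; the unmentioned ones are free. Counting distinct full assignments: branch {b=0, d=0, e=0} (c, a, f) contributes 8 new; branch {a=1, d=0, e=0} (c, f, b) contributes 4 new; branch {b=0, c=0, d=1} (a, f, e) contributes 8 new; branch {b=0, c=0, d=0} (a, f, e) contributes 4 new; branch {a=1, c=0, d=1} (f, e, b) contributes 4 new; branch {a=1, c=0, d=0} (f, e, b) contributes 2 new. Total: 30.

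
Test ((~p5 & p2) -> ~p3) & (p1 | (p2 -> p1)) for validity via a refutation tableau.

Assume the negation and expand:
Initial set: {~(((~p5 & p2) -> ~p3) & (p1 | (p2 -> p1)))}.
~(((~p5 & p2) -> ~p3) & (p1 | (p2 -> p1))): β-rule — branch into ~((~p5 & p2) -> ~p3)  //  ~(p1 | (p2 -> p1)).
  branch 1 (add ~((~p5 & p2) -> ~p3)):
    ~((~p5 & p2) -> ~p3): α-rule — add (~p5 & p2), ~~p3.
    (~p5 & p2): α-rule — add ~p5, p2.
    ○ open, literals {p2=T, p3=T, p5=F}.
  branch 2 (add ~(p1 | (p2 -> p1))):
    ~(p1 | (p2 -> p1)): α-rule — add ~p1, ~(p2 -> p1).
    ~(p2 -> p1): α-rule — add p2, ~p1.
    ○ open, literals {p1=F, p2=T}.
0 branches closed, 2 open.
An open branch gives a countermodel: p2=T, p3=T, p5=F (unmentioned atoms arbitrary); under it the original formula is false.

Not valid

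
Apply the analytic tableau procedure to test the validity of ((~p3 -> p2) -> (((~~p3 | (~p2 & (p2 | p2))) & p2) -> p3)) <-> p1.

Not valid

Assume the negation and expand:
Initial set: {~(((~p3 -> p2) -> (((~~p3 | (~p2 & (p2 | p2))) & p2) -> p3)) <-> p1)}.
~(((~p3 -> p2) -> (((~~p3 | (~p2 & (p2 | p2))) & p2) -> p3)) <-> p1): β-rule — branch into ((~p3 -> p2) -> (((~~p3 | (~p2 & (p2 | p2))) & p2) -> p3)), ~p1  //  ~((~p3 -> p2) -> (((~~p3 | (~p2 & (p2 | p2))) & p2) -> p3)), p1.
  branch 1 (add ((~p3 -> p2) -> (((~~p3 | (~p2 & (p2 | p2))) & p2) -> p3)), ~p1):
    ((~p3 -> p2) -> (((~~p3 | (~p2 & (p2 | p2))) & p2) -> p3)): β-rule — branch into ~(~p3 -> p2)  //  (((~~p3 | (~p2 & (p2 | p2))) & p2) -> p3).
      branch 1.1 (add ~(~p3 -> p2)):
        ~(~p3 -> p2): α-rule — add ~p3, ~p2.
        ○ open, literals {p1=false, p2=false, p3=false}.
      branch 1.2 (add (((~~p3 | (~p2 & (p2 | p2))) & p2) -> p3)):
        (((~~p3 | (~p2 & (p2 | p2))) & p2) -> p3): β-rule — branch into ~((~~p3 | (~p2 & (p2 | p2))) & p2)  //  p3.
          branch 1.2.1 (add ~((~~p3 | (~p2 & (p2 | p2))) & p2)):
            ~((~~p3 | (~p2 & (p2 | p2))) & p2): β-rule — branch into ~(~~p3 | (~p2 & (p2 | p2)))  //  ~p2.
              branch 1.2.1.1 (add ~(~~p3 | (~p2 & (p2 | p2)))):
                ~(~~p3 | (~p2 & (p2 | p2))): α-rule — add ~~~p3, ~(~p2 & (p2 | p2)).
                ~~~p3: drop double negation, giving ~p3.
                ~(~p2 & (p2 | p2)): β-rule — branch into ~~p2  //  ~(p2 | p2).
                  branch 1.2.1.1.1 (add ~~p2):
                    ○ open, literals {p1=false, p2=true, p3=false}.
                  branch 1.2.1.1.2 (add ~(p2 | p2)):
                    ~(p2 | p2): α-rule — add ~p2, ~p2.
                    ○ open, literals {p1=false, p2=false, p3=false}.
              branch 1.2.1.2 (add ~p2):
                ○ open, literals {p1=false, p2=false}.
          branch 1.2.2 (add p3):
            ○ open, literals {p1=false, p3=true}.
  branch 2 (add ~((~p3 -> p2) -> (((~~p3 | (~p2 & (p2 | p2))) & p2) -> p3)), p1):
    ~((~p3 -> p2) -> (((~~p3 | (~p2 & (p2 | p2))) & p2) -> p3)): α-rule — add (~p3 -> p2), ~(((~~p3 | (~p2 & (p2 | p2))) & p2) -> p3).
    ~(((~~p3 | (~p2 & (p2 | p2))) & p2) -> p3): α-rule — add ((~~p3 | (~p2 & (p2 | p2))) & p2), ~p3.
    ((~~p3 | (~p2 & (p2 | p2))) & p2): α-rule — add (~~p3 | (~p2 & (p2 | p2))), p2.
    (~p3 -> p2): β-rule — branch into ~~p3  //  p2.
      branch 2.1 (add ~~p3):
        × closes — contains both p3 and ~p3.
      branch 2.2 (add p2):
        (~~p3 | (~p2 & (p2 | p2))): β-rule — branch into ~~p3  //  (~p2 & (p2 | p2)).
          branch 2.2.1 (add ~~p3):
            ~~p3: drop double negation, giving p3.
            × closes — contains both p3 and ~p3.
          branch 2.2.2 (add (~p2 & (p2 | p2))):
            (~p2 & (p2 | p2)): α-rule — add ~p2, (p2 | p2).
            × closes — contains both p2 and ~p2.
3 branches closed, 5 open.
An open branch gives a countermodel: p1=false, p2=false, p3=false (unmentioned atoms arbitrary); under it the original formula is false.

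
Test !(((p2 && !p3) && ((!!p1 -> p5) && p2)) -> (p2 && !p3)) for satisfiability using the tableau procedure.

Unsatisfiable

Initial set: {!(((p2 && !p3) && ((!!p1 -> p5) && p2)) -> (p2 && !p3))}.
!(((p2 && !p3) && ((!!p1 -> p5) && p2)) -> (p2 && !p3)): α-rule — add ((p2 && !p3) && ((!!p1 -> p5) && p2)), !(p2 && !p3).
((p2 && !p3) && ((!!p1 -> p5) && p2)): α-rule — add (p2 && !p3), ((!!p1 -> p5) && p2).
(p2 && !p3): α-rule — add p2, !p3.
((!!p1 -> p5) && p2): α-rule — add (!!p1 -> p5), p2.
!(p2 && !p3): β-rule — branch into !p2  //  !!p3.
  branch 1 (add !p2):
    × closes — contains both p2 and !p2.
  branch 2 (add !!p3):
    × closes — contains both p3 and !p3.
All 2 branches close.
Every branch closed; the formula is unsatisfiable.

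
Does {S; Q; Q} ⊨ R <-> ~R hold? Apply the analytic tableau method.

Initial set: {S; Q; Q; ~(R <-> ~R)}.
~(R <-> ~R): β-rule — branch into R, ~~R  //  ~R, ~R.
  branch 1 (add R, ~~R):
    ○ open, literals {Q=true, R=true, S=true}.
  branch 2 (add ~R, ~R):
    ○ open, literals {Q=true, R=false, S=true}.
0 branches closed, 2 open.
An open branch gives a countermodel: Q=true, R=true, S=true (unmentioned atoms arbitrary); the premises hold there but the conclusion fails.

No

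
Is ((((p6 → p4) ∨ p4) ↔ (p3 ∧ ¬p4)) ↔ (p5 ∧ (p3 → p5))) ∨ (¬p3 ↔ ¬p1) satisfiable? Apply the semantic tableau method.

Initial set: {(((((p6 → p4) ∨ p4) ↔ (p3 ∧ ¬p4)) ↔ (p5 ∧ (p3 → p5))) ∨ (¬p3 ↔ ¬p1))}.
(((((p6 → p4) ∨ p4) ↔ (p3 ∧ ¬p4)) ↔ (p5 ∧ (p3 → p5))) ∨ (¬p3 ↔ ¬p1)): β-rule — branch into ((((p6 → p4) ∨ p4) ↔ (p3 ∧ ¬p4)) ↔ (p5 ∧ (p3 → p5)))  //  (¬p3 ↔ ¬p1).
  branch 1 (add ((((p6 → p4) ∨ p4) ↔ (p3 ∧ ¬p4)) ↔ (p5 ∧ (p3 → p5)))):
    ((((p6 → p4) ∨ p4) ↔ (p3 ∧ ¬p4)) ↔ (p5 ∧ (p3 → p5))): β-rule — branch into (((p6 → p4) ∨ p4) ↔ (p3 ∧ ¬p4)), (p5 ∧ (p3 → p5))  //  ¬(((p6 → p4) ∨ p4) ↔ (p3 ∧ ¬p4)), ¬(p5 ∧ (p3 → p5)).
      branch 1.1 (add (((p6 → p4) ∨ p4) ↔ (p3 ∧ ¬p4)), (p5 ∧ (p3 → p5))):
        (p5 ∧ (p3 → p5)): α-rule — add p5, (p3 → p5).
        (((p6 → p4) ∨ p4) ↔ (p3 ∧ ¬p4)): β-rule — branch into ((p6 → p4) ∨ p4), (p3 ∧ ¬p4)  //  ¬((p6 → p4) ∨ p4), ¬(p3 ∧ ¬p4).
          branch 1.1.1 (add ((p6 → p4) ∨ p4), (p3 ∧ ¬p4)):
            (p3 ∧ ¬p4): α-rule — add p3, ¬p4.
            (p3 → p5): β-rule — branch into ¬p3  //  p5.
              branch 1.1.1.1 (add ¬p3):
                × closes — contains both p3 and ¬p3.
              branch 1.1.1.2 (add p5):
                ((p6 → p4) ∨ p4): β-rule — branch into (p6 → p4)  //  p4.
                  branch 1.1.1.2.1 (add (p6 → p4)):
                    (p6 → p4): β-rule — branch into ¬p6  //  p4.
                      branch 1.1.1.2.1.1 (add ¬p6):
                        ○ open, literals {p3=T, p4=F, p5=T, p6=F}.
                      branch 1.1.1.2.1.2 (add p4):
                        × closes — contains both p4 and ¬p4.
                  branch 1.1.1.2.2 (add p4):
                    × closes — contains both p4 and ¬p4.
          branch 1.1.2 (add ¬((p6 → p4) ∨ p4), ¬(p3 ∧ ¬p4)):
            ¬((p6 → p4) ∨ p4): α-rule — add ¬(p6 → p4), ¬p4.
            ¬(p6 → p4): α-rule — add p6, ¬p4.
            (p3 → p5): β-rule — branch into ¬p3  //  p5.
              branch 1.1.2.1 (add ¬p3):
                ¬(p3 ∧ ¬p4): β-rule — branch into ¬p3  //  ¬¬p4.
                  branch 1.1.2.1.1 (add ¬p3):
                    ○ open, literals {p3=F, p4=F, p5=T, p6=T}.
                  branch 1.1.2.1.2 (add ¬¬p4):
                    × closes — contains both p4 and ¬p4.
              branch 1.1.2.2 (add p5):
                ¬(p3 ∧ ¬p4): β-rule — branch into ¬p3  //  ¬¬p4.
                  branch 1.1.2.2.1 (add ¬p3):
                    ○ open, literals {p3=F, p4=F, p5=T, p6=T}.
                  branch 1.1.2.2.2 (add ¬¬p4):
                    × closes — contains both p4 and ¬p4.
      branch 1.2 (add ¬(((p6 → p4) ∨ p4) ↔ (p3 ∧ ¬p4)), ¬(p5 ∧ (p3 → p5))):
        ¬(((p6 → p4) ∨ p4) ↔ (p3 ∧ ¬p4)): β-rule — branch into ((p6 → p4) ∨ p4), ¬(p3 ∧ ¬p4)  //  ¬((p6 → p4) ∨ p4), (p3 ∧ ¬p4).
          branch 1.2.1 (add ((p6 → p4) ∨ p4), ¬(p3 ∧ ¬p4)):
            ¬(p5 ∧ (p3 → p5)): β-rule — branch into ¬p5  //  ¬(p3 → p5).
              branch 1.2.1.1 (add ¬p5):
                ((p6 → p4) ∨ p4): β-rule — branch into (p6 → p4)  //  p4.
                  branch 1.2.1.1.1 (add (p6 → p4)):
                    ¬(p3 ∧ ¬p4): β-rule — branch into ¬p3  //  ¬¬p4.
                      branch 1.2.1.1.1.1 (add ¬p3):
                        (p6 → p4): β-rule — branch into ¬p6  //  p4.
                          branch 1.2.1.1.1.1.1 (add ¬p6):
                            ○ open, literals {p3=F, p5=F, p6=F}.
                          branch 1.2.1.1.1.1.2 (add p4):
                            ○ open, literals {p3=F, p4=T, p5=F}.
                      branch 1.2.1.1.1.2 (add ¬¬p4):
                        (p6 → p4): β-rule — branch into ¬p6  //  p4.
                          branch 1.2.1.1.1.2.1 (add ¬p6):
                            ○ open, literals {p4=T, p5=F, p6=F}.
                          branch 1.2.1.1.1.2.2 (add p4):
                            ○ open, literals {p4=T, p5=F}.
                  branch 1.2.1.1.2 (add p4):
                    ¬(p3 ∧ ¬p4): β-rule — branch into ¬p3  //  ¬¬p4.
                      branch 1.2.1.1.2.1 (add ¬p3):
                        ○ open, literals {p3=F, p4=T, p5=F}.
                      branch 1.2.1.1.2.2 (add ¬¬p4):
                        ○ open, literals {p4=T, p5=F}.
              branch 1.2.1.2 (add ¬(p3 → p5)):
                ¬(p3 → p5): α-rule — add p3, ¬p5.
                ((p6 → p4) ∨ p4): β-rule — branch into (p6 → p4)  //  p4.
                  branch 1.2.1.2.1 (add (p6 → p4)):
                    ¬(p3 ∧ ¬p4): β-rule — branch into ¬p3  //  ¬¬p4.
                      branch 1.2.1.2.1.1 (add ¬p3):
                        × closes — contains both p3 and ¬p3.
                      branch 1.2.1.2.1.2 (add ¬¬p4):
                        (p6 → p4): β-rule — branch into ¬p6  //  p4.
                          branch 1.2.1.2.1.2.1 (add ¬p6):
                            ○ open, literals {p3=T, p4=T, p5=F, p6=F}.
                          branch 1.2.1.2.1.2.2 (add p4):
                            ○ open, literals {p3=T, p4=T, p5=F}.
                  branch 1.2.1.2.2 (add p4):
                    ¬(p3 ∧ ¬p4): β-rule — branch into ¬p3  //  ¬¬p4.
                      branch 1.2.1.2.2.1 (add ¬p3):
                        × closes — contains both p3 and ¬p3.
                      branch 1.2.1.2.2.2 (add ¬¬p4):
                        ○ open, literals {p3=T, p4=T, p5=F}.
          branch 1.2.2 (add ¬((p6 → p4) ∨ p4), (p3 ∧ ¬p4)):
            ¬((p6 → p4) ∨ p4): α-rule — add ¬(p6 → p4), ¬p4.
            (p3 ∧ ¬p4): α-rule — add p3, ¬p4.
            ¬(p6 → p4): α-rule — add p6, ¬p4.
            ¬(p5 ∧ (p3 → p5)): β-rule — branch into ¬p5  //  ¬(p3 → p5).
              branch 1.2.2.1 (add ¬p5):
                ○ open, literals {p3=T, p4=F, p5=F, p6=T}.
              branch 1.2.2.2 (add ¬(p3 → p5)):
                ¬(p3 → p5): α-rule — add p3, ¬p5.
                ○ open, literals {p3=T, p4=F, p5=F, p6=T}.
  branch 2 (add (¬p3 ↔ ¬p1)):
    (¬p3 ↔ ¬p1): β-rule — branch into ¬p3, ¬p1  //  ¬¬p3, ¬¬p1.
      branch 2.1 (add ¬p3, ¬p1):
        ○ open, literals {p1=F, p3=F}.
      branch 2.2 (add ¬¬p3, ¬¬p1):
        ○ open, literals {p1=T, p3=T}.
7 branches closed, 16 open.
An open branch gives a satisfying assignment: p3=T, p4=F, p5=T, p6=F.

Satisfiable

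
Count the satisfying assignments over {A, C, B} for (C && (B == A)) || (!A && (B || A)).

Initial set: {((C && (B == A)) || (!A && (B || A)))}.
((C && (B == A)) || (!A && (B || A))): β-rule — branch into (C && (B == A))  //  (!A && (B || A)).
  branch 1 (add (C && (B == A))):
    (C && (B == A)): α-rule — add C, (B == A).
    (B == A): β-rule — branch into B, A  //  !B, !A.
      branch 1.1 (add B, A):
        ○ open, literals {A=1, B=1, C=1}.
      branch 1.2 (add !B, !A):
        ○ open, literals {A=0, B=0, C=1}.
  branch 2 (add (!A && (B || A))):
    (!A && (B || A)): α-rule — add !A, (B || A).
    (B || A): β-rule — branch into B  //  A.
      branch 2.1 (add B):
        ○ open, literals {A=0, B=1}.
      branch 2.2 (add A):
        × closes — contains both A and !A.
1 branch closed, 3 open.
Each open branch fixes some atoms; the unmentioned ones are free. Counting distinct full assignments: branch {A=1, B=1, C=1} (none free) contributes 1 new; branch {A=0, B=0, C=1} (none free) contributes 1 new; branch {A=0, B=1} (C) contributes 2 new. Total: 4.

4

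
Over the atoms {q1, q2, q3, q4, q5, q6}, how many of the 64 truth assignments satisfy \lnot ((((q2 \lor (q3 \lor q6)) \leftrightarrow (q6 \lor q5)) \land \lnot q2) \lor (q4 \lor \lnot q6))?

8

Initial set: {T \lnot ((((q2 \lor (q3 \lor q6)) \leftrightarrow (q6 \lor q5)) \land \lnot q2) \lor (q4 \lor \lnot q6))}.
T \lnot ((((q2 \lor (q3 \lor q6)) \leftrightarrow (q6 \lor q5)) \land \lnot q2) \lor (q4 \lor \lnot q6)): α-rule — add F (((q2 \lor (q3 \lor q6)) \leftrightarrow (q6 \lor q5)) \land \lnot q2), F (q4 \lor \lnot q6).
F (q4 \lor \lnot q6): α-rule — add F q4, F \lnot q6.
F (((q2 \lor (q3 \lor q6)) \leftrightarrow (q6 \lor q5)) \land \lnot q2): β-rule — branch into F ((q2 \lor (q3 \lor q6)) \leftrightarrow (q6 \lor q5))  //  F \lnot q2.
  branch 1 (add F ((q2 \lor (q3 \lor q6)) \leftrightarrow (q6 \lor q5))):
    F ((q2 \lor (q3 \lor q6)) \leftrightarrow (q6 \lor q5)): β-rule — branch into T (q2 \lor (q3 \lor q6)), F (q6 \lor q5)  //  F (q2 \lor (q3 \lor q6)), T (q6 \lor q5).
      branch 1.1 (add T (q2 \lor (q3 \lor q6)), F (q6 \lor q5)):
        F (q6 \lor q5): α-rule — add F q6, F q5.
        × closes — contains both q6 and \lnot q6.
      branch 1.2 (add F (q2 \lor (q3 \lor q6)), T (q6 \lor q5)):
        F (q2 \lor (q3 \lor q6)): α-rule — add F q2, F (q3 \lor q6).
        F (q3 \lor q6): α-rule — add F q3, F q6.
        × closes — contains both q6 and \lnot q6.
  branch 2 (add F \lnot q2):
    ○ open, literals {q2=T, q4=F, q6=T}.
2 branches closed, 1 open.
Each open branch fixes some atoms; the unmentioned ones are free. Counting distinct full assignments: branch {q2=T, q4=F, q6=T} (q1, q3, q5) contributes 8 new. Total: 8.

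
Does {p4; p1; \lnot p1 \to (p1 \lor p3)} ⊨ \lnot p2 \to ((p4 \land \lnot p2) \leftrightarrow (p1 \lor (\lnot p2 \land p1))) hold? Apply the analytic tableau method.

Yes

Initial set: {p4; p1; (\lnot p1 \to (p1 \lor p3)); \lnot (\lnot p2 \to ((p4 \land \lnot p2) \leftrightarrow (p1 \lor (\lnot p2 \land p1))))}.
\lnot (\lnot p2 \to ((p4 \land \lnot p2) \leftrightarrow (p1 \lor (\lnot p2 \land p1)))): α-rule — add \lnot p2, \lnot ((p4 \land \lnot p2) \leftrightarrow (p1 \lor (\lnot p2 \land p1))).
(\lnot p1 \to (p1 \lor p3)): β-rule — branch into \lnot \lnot p1  //  (p1 \lor p3).
  branch 1 (add \lnot \lnot p1):
    \lnot ((p4 \land \lnot p2) \leftrightarrow (p1 \lor (\lnot p2 \land p1))): β-rule — branch into (p4 \land \lnot p2), \lnot (p1 \lor (\lnot p2 \land p1))  //  \lnot (p4 \land \lnot p2), (p1 \lor (\lnot p2 \land p1)).
      branch 1.1 (add (p4 \land \lnot p2), \lnot (p1 \lor (\lnot p2 \land p1))):
        (p4 \land \lnot p2): α-rule — add p4, \lnot p2.
        \lnot (p1 \lor (\lnot p2 \land p1)): α-rule — add \lnot p1, \lnot (\lnot p2 \land p1).
        × closes — contains both p1 and \lnot p1.
      branch 1.2 (add \lnot (p4 \land \lnot p2), (p1 \lor (\lnot p2 \land p1))):
        \lnot (p4 \land \lnot p2): β-rule — branch into \lnot p4  //  \lnot \lnot p2.
          branch 1.2.1 (add \lnot p4):
            × closes — contains both p4 and \lnot p4.
          branch 1.2.2 (add \lnot \lnot p2):
            × closes — contains both p2 and \lnot p2.
  branch 2 (add (p1 \lor p3)):
    \lnot ((p4 \land \lnot p2) \leftrightarrow (p1 \lor (\lnot p2 \land p1))): β-rule — branch into (p4 \land \lnot p2), \lnot (p1 \lor (\lnot p2 \land p1))  //  \lnot (p4 \land \lnot p2), (p1 \lor (\lnot p2 \land p1)).
      branch 2.1 (add (p4 \land \lnot p2), \lnot (p1 \lor (\lnot p2 \land p1))):
        (p4 \land \lnot p2): α-rule — add p4, \lnot p2.
        \lnot (p1 \lor (\lnot p2 \land p1)): α-rule — add \lnot p1, \lnot (\lnot p2 \land p1).
        × closes — contains both p1 and \lnot p1.
      branch 2.2 (add \lnot (p4 \land \lnot p2), (p1 \lor (\lnot p2 \land p1))):
        (p1 \lor p3): β-rule — branch into p1  //  p3.
          branch 2.2.1 (add p1):
            \lnot (p4 \land \lnot p2): β-rule — branch into \lnot p4  //  \lnot \lnot p2.
              branch 2.2.1.1 (add \lnot p4):
                × closes — contains both p4 and \lnot p4.
              branch 2.2.1.2 (add \lnot \lnot p2):
                × closes — contains both p2 and \lnot p2.
          branch 2.2.2 (add p3):
            \lnot (p4 \land \lnot p2): β-rule — branch into \lnot p4  //  \lnot \lnot p2.
              branch 2.2.2.1 (add \lnot p4):
                × closes — contains both p4 and \lnot p4.
              branch 2.2.2.2 (add \lnot \lnot p2):
                × closes — contains both p2 and \lnot p2.
All 8 branches close.
Every branch closed, so the premises entail the conclusion.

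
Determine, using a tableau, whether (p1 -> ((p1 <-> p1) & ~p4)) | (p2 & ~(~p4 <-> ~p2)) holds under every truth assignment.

Assume the negation and expand:
Initial set: {~((p1 -> ((p1 <-> p1) & ~p4)) | (p2 & ~(~p4 <-> ~p2)))}.
~((p1 -> ((p1 <-> p1) & ~p4)) | (p2 & ~(~p4 <-> ~p2))): α-rule — add ~(p1 -> ((p1 <-> p1) & ~p4)), ~(p2 & ~(~p4 <-> ~p2)).
~(p1 -> ((p1 <-> p1) & ~p4)): α-rule — add p1, ~((p1 <-> p1) & ~p4).
~(p2 & ~(~p4 <-> ~p2)): β-rule — branch into ~p2  //  ~~(~p4 <-> ~p2).
  branch 1 (add ~p2):
    ~((p1 <-> p1) & ~p4): β-rule — branch into ~(p1 <-> p1)  //  ~~p4.
      branch 1.1 (add ~(p1 <-> p1)):
        ~(p1 <-> p1): β-rule — branch into p1, ~p1  //  ~p1, p1.
          branch 1.1.1 (add p1, ~p1):
            × closes — contains both p1 and ~p1.
          branch 1.1.2 (add ~p1, p1):
            × closes — contains both p1 and ~p1.
      branch 1.2 (add ~~p4):
        ○ open, literals {p1=true, p2=false, p4=true}.
  branch 2 (add ~~(~p4 <-> ~p2)):
    ~((p1 <-> p1) & ~p4): β-rule — branch into ~(p1 <-> p1)  //  ~~p4.
      branch 2.1 (add ~(p1 <-> p1)):
        ~~(~p4 <-> ~p2): β-rule — branch into ~p4, ~p2  //  ~~p4, ~~p2.
          branch 2.1.1 (add ~p4, ~p2):
            ~(p1 <-> p1): β-rule — branch into p1, ~p1  //  ~p1, p1.
              branch 2.1.1.1 (add p1, ~p1):
                × closes — contains both p1 and ~p1.
              branch 2.1.1.2 (add ~p1, p1):
                × closes — contains both p1 and ~p1.
          branch 2.1.2 (add ~~p4, ~~p2):
            ~(p1 <-> p1): β-rule — branch into p1, ~p1  //  ~p1, p1.
              branch 2.1.2.1 (add p1, ~p1):
                × closes — contains both p1 and ~p1.
              branch 2.1.2.2 (add ~p1, p1):
                × closes — contains both p1 and ~p1.
      branch 2.2 (add ~~p4):
        ~~(~p4 <-> ~p2): β-rule — branch into ~p4, ~p2  //  ~~p4, ~~p2.
          branch 2.2.1 (add ~p4, ~p2):
            × closes — contains both p4 and ~p4.
          branch 2.2.2 (add ~~p4, ~~p2):
            ○ open, literals {p1=true, p2=true, p4=true}.
7 branches closed, 2 open.
An open branch gives a countermodel: p1=true, p2=false, p4=true (unmentioned atoms arbitrary); under it the original formula is false.

Not valid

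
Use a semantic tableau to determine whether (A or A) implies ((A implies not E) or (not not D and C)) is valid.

Assume the negation and expand:
Initial set: {not ((A or A) implies ((A implies not E) or (not not D and C)))}.
not ((A or A) implies ((A implies not E) or (not not D and C))): α-rule — add (A or A), not ((A implies not E) or (not not D and C)).
not ((A implies not E) or (not not D and C)): α-rule — add not (A implies not E), not (not not D and C).
not (A implies not E): α-rule — add A, not not E.
(A or A): β-rule — branch into A  //  A.
  branch 1 (add A):
    not (not not D and C): β-rule — branch into not not not D  //  not C.
      branch 1.1 (add not not not D):
        not not not D: drop double negation, giving not D.
        ○ open, literals {A=1, D=0, E=1}.
      branch 1.2 (add not C):
        ○ open, literals {A=1, C=0, E=1}.
  branch 2 (add A):
    not (not not D and C): β-rule — branch into not not not D  //  not C.
      branch 2.1 (add not not not D):
        not not not D: drop double negation, giving not D.
        ○ open, literals {A=1, D=0, E=1}.
      branch 2.2 (add not C):
        ○ open, literals {A=1, C=0, E=1}.
0 branches closed, 4 open.
An open branch gives a countermodel: A=1, D=0, E=1 (unmentioned atoms arbitrary); under it the original formula is false.

Not valid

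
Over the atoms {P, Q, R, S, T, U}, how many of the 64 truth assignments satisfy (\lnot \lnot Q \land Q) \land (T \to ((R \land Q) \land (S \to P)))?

22

Initial set: {T ((\lnot \lnot Q \land Q) \land (T \to ((R \land Q) \land (S \to P))))}.
T ((\lnot \lnot Q \land Q) \land (T \to ((R \land Q) \land (S \to P)))): α-rule — add T (\lnot \lnot Q \land Q), T (T \to ((R \land Q) \land (S \to P))).
T (\lnot \lnot Q \land Q): α-rule — add T \lnot \lnot Q, T Q.
T \lnot \lnot Q: drop double negation, giving T Q.
T (T \to ((R \land Q) \land (S \to P))): β-rule — branch into F T  //  T ((R \land Q) \land (S \to P)).
  branch 1 (add F T):
    ○ open, literals {Q=true, T=false}.
  branch 2 (add T ((R \land Q) \land (S \to P))):
    T ((R \land Q) \land (S \to P)): α-rule — add T (R \land Q), T (S \to P).
    T (R \land Q): α-rule — add T R, T Q.
    T (S \to P): β-rule — branch into F S  //  T P.
      branch 2.1 (add F S):
        ○ open, literals {Q=true, R=true, S=false}.
      branch 2.2 (add T P):
        ○ open, literals {P=true, Q=true, R=true}.
0 branches closed, 3 open.
Each open branch fixes some atoms; the unmentioned ones are free. Counting distinct full assignments: branch {Q=true, T=false} (P, R, S, U) contributes 16 new; branch {Q=true, R=true, S=false} (P, T, U) contributes 4 new; branch {P=true, Q=true, R=true} (S, T, U) contributes 2 new. Total: 22.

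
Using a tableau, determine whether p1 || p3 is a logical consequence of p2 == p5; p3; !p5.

Yes

Initial set: {(p2 == p5); p3; !p5; !(p1 || p3)}.
!(p1 || p3): α-rule — add !p1, !p3.
× closes — contains both p3 and !p3.
All 1 branch closes.
Every branch closed, so the premises entail the conclusion.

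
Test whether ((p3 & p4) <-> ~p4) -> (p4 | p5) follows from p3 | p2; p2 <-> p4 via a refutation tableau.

Initial set: {(p3 | p2); (p2 <-> p4); ~(((p3 & p4) <-> ~p4) -> (p4 | p5))}.
~(((p3 & p4) <-> ~p4) -> (p4 | p5)): α-rule — add ((p3 & p4) <-> ~p4), ~(p4 | p5).
~(p4 | p5): α-rule — add ~p4, ~p5.
(p3 | p2): β-rule — branch into p3  //  p2.
  branch 1 (add p3):
    (p2 <-> p4): β-rule — branch into p2, p4  //  ~p2, ~p4.
      branch 1.1 (add p2, p4):
        × closes — contains both p4 and ~p4.
      branch 1.2 (add ~p2, ~p4):
        ((p3 & p4) <-> ~p4): β-rule — branch into (p3 & p4), ~p4  //  ~(p3 & p4), ~~p4.
          branch 1.2.1 (add (p3 & p4), ~p4):
            (p3 & p4): α-rule — add p3, p4.
            × closes — contains both p4 and ~p4.
          branch 1.2.2 (add ~(p3 & p4), ~~p4):
            × closes — contains both p4 and ~p4.
  branch 2 (add p2):
    (p2 <-> p4): β-rule — branch into p2, p4  //  ~p2, ~p4.
      branch 2.1 (add p2, p4):
        × closes — contains both p4 and ~p4.
      branch 2.2 (add ~p2, ~p4):
        × closes — contains both p2 and ~p2.
All 5 branches close.
Every branch closed, so the premises entail the conclusion.

Yes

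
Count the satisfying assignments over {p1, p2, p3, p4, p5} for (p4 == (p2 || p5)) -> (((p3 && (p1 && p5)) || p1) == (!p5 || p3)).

24

Initial set: {((p4 == (p2 || p5)) -> (((p3 && (p1 && p5)) || p1) == (!p5 || p3)))}.
((p4 == (p2 || p5)) -> (((p3 && (p1 && p5)) || p1) == (!p5 || p3))): β-rule — branch into !(p4 == (p2 || p5))  //  (((p3 && (p1 && p5)) || p1) == (!p5 || p3)).
  branch 1 (add !(p4 == (p2 || p5))):
    !(p4 == (p2 || p5)): β-rule — branch into p4, !(p2 || p5)  //  !p4, (p2 || p5).
      branch 1.1 (add p4, !(p2 || p5)):
        !(p2 || p5): α-rule — add !p2, !p5.
        ○ open, literals {p2=F, p4=T, p5=F}.
      branch 1.2 (add !p4, (p2 || p5)):
        (p2 || p5): β-rule — branch into p2  //  p5.
          branch 1.2.1 (add p2):
            ○ open, literals {p2=T, p4=F}.
          branch 1.2.2 (add p5):
            ○ open, literals {p4=F, p5=T}.
  branch 2 (add (((p3 && (p1 && p5)) || p1) == (!p5 || p3))):
    (((p3 && (p1 && p5)) || p1) == (!p5 || p3)): β-rule — branch into ((p3 && (p1 && p5)) || p1), (!p5 || p3)  //  !((p3 && (p1 && p5)) || p1), !(!p5 || p3).
      branch 2.1 (add ((p3 && (p1 && p5)) || p1), (!p5 || p3)):
        ((p3 && (p1 && p5)) || p1): β-rule — branch into (p3 && (p1 && p5))  //  p1.
          branch 2.1.1 (add (p3 && (p1 && p5))):
            (p3 && (p1 && p5)): α-rule — add p3, (p1 && p5).
            (p1 && p5): α-rule — add p1, p5.
            (!p5 || p3): β-rule — branch into !p5  //  p3.
              branch 2.1.1.1 (add !p5):
                × closes — contains both p5 and !p5.
              branch 2.1.1.2 (add p3):
                ○ open, literals {p1=T, p3=T, p5=T}.
          branch 2.1.2 (add p1):
            (!p5 || p3): β-rule — branch into !p5  //  p3.
              branch 2.1.2.1 (add !p5):
                ○ open, literals {p1=T, p5=F}.
              branch 2.1.2.2 (add p3):
                ○ open, literals {p1=T, p3=T}.
      branch 2.2 (add !((p3 && (p1 && p5)) || p1), !(!p5 || p3)):
        !((p3 && (p1 && p5)) || p1): α-rule — add !(p3 && (p1 && p5)), !p1.
        !(!p5 || p3): α-rule — add !!p5, !p3.
        !(p3 && (p1 && p5)): β-rule — branch into !p3  //  !(p1 && p5).
          branch 2.2.1 (add !p3):
            ○ open, literals {p1=F, p3=F, p5=T}.
          branch 2.2.2 (add !(p1 && p5)):
            !(p1 && p5): β-rule — branch into !p1  //  !p5.
              branch 2.2.2.1 (add !p1):
                ○ open, literals {p1=F, p3=F, p5=T}.
              branch 2.2.2.2 (add !p5):
                × closes — contains both p5 and !p5.
2 branches closed, 8 open.
Each open branch fixes some atoms; the unmentioned ones are free. Counting distinct full assignments: branch {p2=F, p4=T, p5=F} (p1, p3) contributes 4 new; branch {p2=T, p4=F} (p1, p3, p5) contributes 8 new; branch {p4=F, p5=T} (p1, p2, p3) contributes 4 new; branch {p1=T, p3=T, p5=T} (p2, p4) contributes 2 new; branch {p1=T, p5=F} (p2, p3, p4) contributes 4 new; branch {p1=T, p3=T} (p2, p4, p5) contributes 0 new; branch {p1=F, p3=F, p5=T} (p2, p4) contributes 2 new; branch {p1=F, p3=F, p5=T} (p2, p4) contributes 0 new. Total: 24.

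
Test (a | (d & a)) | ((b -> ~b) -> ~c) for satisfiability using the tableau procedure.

Satisfiable

Initial set: {T ((a | (d & a)) | ((b -> ~b) -> ~c))}.
T ((a | (d & a)) | ((b -> ~b) -> ~c)): β-rule — branch into T (a | (d & a))  //  T ((b -> ~b) -> ~c).
  branch 1 (add T (a | (d & a))):
    T (a | (d & a)): β-rule — branch into T a  //  T (d & a).
      branch 1.1 (add T a):
        ○ open, literals {a=true}.
      branch 1.2 (add T (d & a)):
        T (d & a): α-rule — add T d, T a.
        ○ open, literals {a=true, d=true}.
  branch 2 (add T ((b -> ~b) -> ~c)):
    T ((b -> ~b) -> ~c): β-rule — branch into F (b -> ~b)  //  T ~c.
      branch 2.1 (add F (b -> ~b)):
        F (b -> ~b): α-rule — add T b, F ~b.
        ○ open, literals {b=true}.
      branch 2.2 (add T ~c):
        ○ open, literals {c=false}.
0 branches closed, 4 open.
An open branch gives a satisfying assignment: a=true.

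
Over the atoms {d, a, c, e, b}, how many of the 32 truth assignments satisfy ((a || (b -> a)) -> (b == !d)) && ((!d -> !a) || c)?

18

Initial set: {(((a || (b -> a)) -> (b == !d)) && ((!d -> !a) || c))}.
(((a || (b -> a)) -> (b == !d)) && ((!d -> !a) || c)): α-rule — add ((a || (b -> a)) -> (b == !d)), ((!d -> !a) || c).
((a || (b -> a)) -> (b == !d)): β-rule — branch into !(a || (b -> a))  //  (b == !d).
  branch 1 (add !(a || (b -> a))):
    !(a || (b -> a)): α-rule — add !a, !(b -> a).
    !(b -> a): α-rule — add b, !a.
    ((!d -> !a) || c): β-rule — branch into (!d -> !a)  //  c.
      branch 1.1 (add (!d -> !a)):
        (!d -> !a): β-rule — branch into !!d  //  !a.
          branch 1.1.1 (add !!d):
            ○ open, literals {a=F, b=T, d=T}.
          branch 1.1.2 (add !a):
            ○ open, literals {a=F, b=T}.
      branch 1.2 (add c):
        ○ open, literals {a=F, b=T, c=T}.
  branch 2 (add (b == !d)):
    ((!d -> !a) || c): β-rule — branch into (!d -> !a)  //  c.
      branch 2.1 (add (!d -> !a)):
        (b == !d): β-rule — branch into b, !d  //  !b, !!d.
          branch 2.1.1 (add b, !d):
            (!d -> !a): β-rule — branch into !!d  //  !a.
              branch 2.1.1.1 (add !!d):
                × closes — contains both d and !d.
              branch 2.1.1.2 (add !a):
                ○ open, literals {a=F, b=T, d=F}.
          branch 2.1.2 (add !b, !!d):
            (!d -> !a): β-rule — branch into !!d  //  !a.
              branch 2.1.2.1 (add !!d):
                ○ open, literals {b=F, d=T}.
              branch 2.1.2.2 (add !a):
                ○ open, literals {a=F, b=F, d=T}.
      branch 2.2 (add c):
        (b == !d): β-rule — branch into b, !d  //  !b, !!d.
          branch 2.2.1 (add b, !d):
            ○ open, literals {b=T, c=T, d=F}.
          branch 2.2.2 (add !b, !!d):
            ○ open, literals {b=F, c=T, d=T}.
1 branch closed, 8 open.
Each open branch fixes some atoms; the unmentioned ones are free. Counting distinct full assignments: branch {a=F, b=T, d=T} (c, e) contributes 4 new; branch {a=F, b=T} (d, c, e) contributes 4 new; branch {a=F, b=T, c=T} (d, e) contributes 0 new; branch {a=F, b=T, d=F} (c, e) contributes 0 new; branch {b=F, d=T} (a, c, e) contributes 8 new; branch {a=F, b=F, d=T} (c, e) contributes 0 new; branch {b=T, c=T, d=F} (a, e) contributes 2 new; branch {b=F, c=T, d=T} (a, e) contributes 0 new. Total: 18.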